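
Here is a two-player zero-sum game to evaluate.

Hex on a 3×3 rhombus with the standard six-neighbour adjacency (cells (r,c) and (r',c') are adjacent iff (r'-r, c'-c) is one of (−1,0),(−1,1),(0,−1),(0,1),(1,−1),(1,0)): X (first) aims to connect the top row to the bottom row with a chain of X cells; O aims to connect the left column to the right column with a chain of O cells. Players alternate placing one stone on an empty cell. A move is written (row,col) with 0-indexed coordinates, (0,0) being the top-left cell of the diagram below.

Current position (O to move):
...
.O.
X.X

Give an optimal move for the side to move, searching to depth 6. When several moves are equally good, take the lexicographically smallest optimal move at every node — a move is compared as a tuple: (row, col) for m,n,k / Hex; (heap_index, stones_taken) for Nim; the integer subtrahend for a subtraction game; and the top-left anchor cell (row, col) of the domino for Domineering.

p1 O@[.../.O./X.X]: (0,0)[O../.O./X.X]+1* (0,1)[.O./.O./X.X]+1 (0,2)[..O/.O./X.X]-1 (1,0)[.../OO./X.X]+1 (1,2)[.../.OO/X.X]-1 (2,1)[.../.O./XOX]-1
p2 X@[O../.O./X.X]: (0,1)[OX./.O./X.X]-1* (0,2)[O.X/.O./X.X]-1 (1,0)[O../XO./X.X]-1 (1,2)[O../.OX/X.X]-1 (2,1)[O../.O./XXX]-1
p3 O@[OX./.O./X.X]: (0,2)[OXO/.O./X.X]-1 (1,0)[OX./OO./X.X]+1* (1,2)[OX./.OO/X.X]-1 (2,1)[OX./.O./XOX]-1
p4 X@[OX./OO./X.X]: (0,2)[OXX/OO./X.X]-1* (1,2)[OX./OOX/X.X]-1 (2,1)[OX./OO./XXX]-1
p5 O@[OXX/OO./X.X]: (1,2)[OXX/OOO/X.X]+1* (2,1)[OXX/OO./XOX]-1
p6 X@[OXX/OOO/X.X] terminal -1; root [.../.O./X.X] d6

O's best at [.../.O./X.X]: (0,0)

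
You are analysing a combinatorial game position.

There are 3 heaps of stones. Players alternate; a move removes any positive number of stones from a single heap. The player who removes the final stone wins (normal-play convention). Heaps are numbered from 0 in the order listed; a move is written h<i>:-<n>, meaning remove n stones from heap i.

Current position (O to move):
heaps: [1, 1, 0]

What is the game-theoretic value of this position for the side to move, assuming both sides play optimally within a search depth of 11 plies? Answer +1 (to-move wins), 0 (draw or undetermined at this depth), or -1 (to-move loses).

value((1,1,0), O) = -1

[(1,1,0)] O move#1: h0:-1:-1/(0,1,0)*, h1:-1:-1/(1,0,0)
[(0,1,0)] X move#2: h1:-1:+1/(0,0,0)*
[(0,0,0)] end (terminal -1, O#3); searched (1,1,0) to 11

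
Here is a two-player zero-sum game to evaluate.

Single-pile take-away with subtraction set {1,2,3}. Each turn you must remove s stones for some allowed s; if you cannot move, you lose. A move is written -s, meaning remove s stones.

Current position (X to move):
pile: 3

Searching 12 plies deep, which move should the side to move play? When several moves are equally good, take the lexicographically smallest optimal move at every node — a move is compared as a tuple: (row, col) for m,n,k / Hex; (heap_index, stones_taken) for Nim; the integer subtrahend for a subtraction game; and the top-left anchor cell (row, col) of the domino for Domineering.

X's best at [3]: -3

[3] X move#1: -1:-1/2, -2:-1/1, -3:+1/0*
[0] end (terminal -1, O#2); searched 3 to 12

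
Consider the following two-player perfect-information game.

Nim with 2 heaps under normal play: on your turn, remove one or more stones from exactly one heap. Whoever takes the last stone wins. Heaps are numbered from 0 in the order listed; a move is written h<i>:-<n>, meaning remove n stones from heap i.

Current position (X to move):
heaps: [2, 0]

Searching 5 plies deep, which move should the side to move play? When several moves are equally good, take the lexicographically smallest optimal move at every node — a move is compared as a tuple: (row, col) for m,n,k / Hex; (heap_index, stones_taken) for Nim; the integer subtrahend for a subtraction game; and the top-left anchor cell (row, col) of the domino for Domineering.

X's best at [(2,0)]: h0:-2

[(2,0)] X move#1: h0:-1:-1/(1,0), h0:-2:+1/(0,0)*
[(0,0)] end (terminal -1, O#2); searched (2,0) to 5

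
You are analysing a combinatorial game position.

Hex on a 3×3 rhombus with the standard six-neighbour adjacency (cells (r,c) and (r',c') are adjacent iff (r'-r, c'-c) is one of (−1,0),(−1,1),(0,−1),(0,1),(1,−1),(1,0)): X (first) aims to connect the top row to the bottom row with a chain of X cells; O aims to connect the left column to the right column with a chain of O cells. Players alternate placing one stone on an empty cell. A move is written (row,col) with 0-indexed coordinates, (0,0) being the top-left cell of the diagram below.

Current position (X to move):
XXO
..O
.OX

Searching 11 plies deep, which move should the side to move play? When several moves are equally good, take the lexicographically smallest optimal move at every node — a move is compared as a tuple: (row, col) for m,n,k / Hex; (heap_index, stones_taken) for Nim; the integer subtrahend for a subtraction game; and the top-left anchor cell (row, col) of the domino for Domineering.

[XXO/..O/.OX] X move#1: (1,0):-1/XXO/X.O/.OX, (1,1):-1/XXO/.XO/.OX, (2,0):+1/XXO/..O/XOX*
[XXO/..O/XOX] O move#2: (1,0):-1/XXO/O.O/XOX*, (1,1):-1/XXO/.OO/XOX
[XXO/O.O/XOX] X move#3: (1,1):+1/XXO/OXO/XOX*
[XXO/OXO/XOX] end (terminal -1, O#4); searched XXO/..O/.OX to 11

X's best at [XXO/..O/.OX]: (2,0)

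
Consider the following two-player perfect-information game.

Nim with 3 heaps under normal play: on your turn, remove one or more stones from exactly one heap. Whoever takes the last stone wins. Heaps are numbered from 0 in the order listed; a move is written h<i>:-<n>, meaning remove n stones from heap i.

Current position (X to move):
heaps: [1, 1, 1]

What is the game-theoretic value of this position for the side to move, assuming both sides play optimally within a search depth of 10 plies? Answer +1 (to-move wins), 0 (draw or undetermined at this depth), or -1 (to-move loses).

[(1,1,1)] X move#1: h0:-1:+1/(0,1,1)*, h1:-1:+1/(1,0,1), h2:-1:+1/(1,1,0)
[(0,1,1)] O move#2: h1:-1:-1/(0,0,1)*, h2:-1:-1/(0,1,0)
[(0,0,1)] X move#3: h2:-1:+1/(0,0,0)*
[(0,0,0)] end (terminal -1, O#4); searched (1,1,1) to 10

value((1,1,1), X) = +1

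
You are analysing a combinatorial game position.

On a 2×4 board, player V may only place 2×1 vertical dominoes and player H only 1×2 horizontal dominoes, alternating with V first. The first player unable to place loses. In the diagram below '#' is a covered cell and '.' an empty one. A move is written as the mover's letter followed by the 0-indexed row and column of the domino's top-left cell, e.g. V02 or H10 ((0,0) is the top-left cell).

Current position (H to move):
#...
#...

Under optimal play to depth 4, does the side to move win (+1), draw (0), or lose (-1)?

ply 1, H at #.../#... | H01=+1→###./#...*; H02=+1→#.##/#...; H11=+1→#.../###.; H12=+1→#.../#.##
ply 2, V at ###./#... | V03=-1→####/#..#*
ply 3, H at ####/#..# | H11=+1→####/####*
ply 4: ####/#### is terminal -1 (V); from #.../#... depth 4

value(#.../#..., H) = +1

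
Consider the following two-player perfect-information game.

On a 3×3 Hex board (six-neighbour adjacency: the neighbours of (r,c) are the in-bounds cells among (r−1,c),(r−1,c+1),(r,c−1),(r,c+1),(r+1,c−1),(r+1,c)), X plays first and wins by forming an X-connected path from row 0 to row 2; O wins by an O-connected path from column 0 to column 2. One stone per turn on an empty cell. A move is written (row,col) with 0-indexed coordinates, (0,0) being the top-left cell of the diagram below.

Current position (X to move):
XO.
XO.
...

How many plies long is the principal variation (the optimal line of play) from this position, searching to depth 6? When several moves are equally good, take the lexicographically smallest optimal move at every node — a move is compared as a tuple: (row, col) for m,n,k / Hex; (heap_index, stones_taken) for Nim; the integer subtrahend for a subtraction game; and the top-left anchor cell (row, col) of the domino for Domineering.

PV length from [XO./XO./...]: 3 plies

ply 1, X at XO./XO./... | (0,2)=+1→XOX/XO./...*; (1,2)=+1→XO./XOX/...; (2,0)=+1→XO./XO./X..; (2,1)=-1→XO./XO./.X.; (2,2)=-1→XO./XO./..X
ply 2, O at XOX/XO./... | (1,2)=-1→XOX/XOO/...*; (2,0)=-1→XOX/XO./O..; (2,1)=-1→XOX/XO./.O.; (2,2)=-1→XOX/XO./..O
ply 3, X at XOX/XOO/... | (2,0)=+1→XOX/XOO/X..*; (2,1)=-1→XOX/XOO/.X.; (2,2)=-1→XOX/XOO/..X
ply 4: XOX/XOO/X.. is terminal -1 (O); from XO./XO./... depth 6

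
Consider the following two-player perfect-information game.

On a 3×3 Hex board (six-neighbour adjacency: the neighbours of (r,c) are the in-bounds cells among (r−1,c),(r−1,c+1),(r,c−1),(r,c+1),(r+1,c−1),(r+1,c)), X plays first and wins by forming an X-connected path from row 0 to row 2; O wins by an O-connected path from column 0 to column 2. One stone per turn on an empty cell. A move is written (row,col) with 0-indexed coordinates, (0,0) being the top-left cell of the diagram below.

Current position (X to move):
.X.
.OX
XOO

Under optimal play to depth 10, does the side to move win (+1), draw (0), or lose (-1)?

value(.X./.OX/XOO, X) = +1

ply 1, X at .X./.OX/XOO | (0,0)=-1→XX./.OX/XOO; (0,2)=-1→.XX/.OX/XOO; (1,0)=+1→.X./XOX/XOO*
ply 2: .X./XOX/XOO is terminal -1 (O); from .X./.OX/XOO depth 10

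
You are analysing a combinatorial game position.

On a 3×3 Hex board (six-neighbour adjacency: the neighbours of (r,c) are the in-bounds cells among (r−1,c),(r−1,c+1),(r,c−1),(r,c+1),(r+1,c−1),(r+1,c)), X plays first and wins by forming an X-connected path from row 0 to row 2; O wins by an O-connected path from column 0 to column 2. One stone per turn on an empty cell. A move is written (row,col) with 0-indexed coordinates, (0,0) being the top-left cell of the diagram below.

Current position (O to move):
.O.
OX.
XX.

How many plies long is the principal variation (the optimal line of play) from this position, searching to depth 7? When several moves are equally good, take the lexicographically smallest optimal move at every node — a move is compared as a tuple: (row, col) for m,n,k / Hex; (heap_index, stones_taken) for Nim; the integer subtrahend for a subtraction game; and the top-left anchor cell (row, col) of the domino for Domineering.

p1 O@[.O./OX./XX.]: (0,0)[OO./OX./XX.]-1 (0,2)[.OO/OX./XX.]+1* (1,2)[.O./OXO/XX.]-1 (2,2)[.O./OX./XXO]-1
p2 X@[.OO/OX./XX.] terminal -1; root [.O./OX./XX.] d7

PV length from [.O./OX./XX.]: 1 ply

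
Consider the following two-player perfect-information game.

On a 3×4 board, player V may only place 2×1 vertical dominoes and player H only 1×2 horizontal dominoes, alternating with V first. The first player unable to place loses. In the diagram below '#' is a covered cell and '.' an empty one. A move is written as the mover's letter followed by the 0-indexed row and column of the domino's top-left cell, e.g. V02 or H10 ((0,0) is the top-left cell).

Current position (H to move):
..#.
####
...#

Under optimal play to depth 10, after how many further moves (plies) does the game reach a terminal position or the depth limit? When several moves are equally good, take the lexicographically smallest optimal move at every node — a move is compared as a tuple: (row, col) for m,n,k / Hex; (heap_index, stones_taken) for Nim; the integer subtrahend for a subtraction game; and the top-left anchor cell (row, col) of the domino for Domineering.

PV length from [..#./####/...#]: 1 ply

[..#./####/...#] H move#1: H00:+1/###./####/...#*, H20:+1/..#./####/##.#, H21:+1/..#./####/.###
[###./####/...#] end (terminal -1, V#2); searched ..#./####/...# to 10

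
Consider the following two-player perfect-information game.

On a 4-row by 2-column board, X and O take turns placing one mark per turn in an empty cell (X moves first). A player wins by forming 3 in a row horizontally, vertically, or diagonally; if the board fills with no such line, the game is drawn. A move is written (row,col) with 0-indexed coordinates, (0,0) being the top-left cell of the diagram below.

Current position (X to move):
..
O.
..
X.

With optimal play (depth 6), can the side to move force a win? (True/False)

[../O./../X.] X move#1: (0,0):+0/X./O./../X.*, (0,1):+0/.X/O./../X., (1,1):+0/../OX/../X., (2,0):+0/../O./X./X., (2,1):+0/../O./.X/X., (3,1):+0/../O./../XX
[X./O./../X.] O move#2: (0,1):+0/XO/O./../X.*, (1,1):+0/X./OO/../X., (2,0):+0/X./O./O./X., (2,1):+0/X./O./.O/X., (3,1):+0/X./O./../XO
[XO/O./../X.] X move#3: (1,1):+0/XO/OX/../X.*, (2,0):+0/XO/O./X./X., (2,1):+0/XO/O./.X/X., (3,1):+0/XO/O./../XX
[XO/OX/../X.] O move#4: (2,0):+0/XO/OX/O./X.*, (2,1):+0/XO/OX/.O/X., (3,1):+0/XO/OX/../XO
[XO/OX/O./X.] X move#5: (2,1):+0/XO/OX/OX/X.*, (3,1):+0/XO/OX/O./XX
[XO/OX/OX/X.] O move#6: (3,1):+0/XO/OX/OX/XO*
[XO/OX/OX/XO] end (terminal +0, X#7); searched ../O./../X. to 6

X winning at [../O./../X.]: False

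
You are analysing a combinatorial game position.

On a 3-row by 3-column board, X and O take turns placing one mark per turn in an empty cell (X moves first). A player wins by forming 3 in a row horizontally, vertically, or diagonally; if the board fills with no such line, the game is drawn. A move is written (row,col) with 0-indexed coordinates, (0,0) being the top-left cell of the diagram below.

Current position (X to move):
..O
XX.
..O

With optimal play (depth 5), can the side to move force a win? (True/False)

X winning at [..O/XX./..O]: True

p1 X@[..O/XX./..O]: (0,0)[X.O/XX./..O]-1 (0,1)[.XO/XX./..O]-1 (1,2)[..O/XXX/..O]+1* (2,0)[..O/XX./X.O]-1 (2,1)[..O/XX./.XO]-1
p2 O@[..O/XXX/..O] terminal -1; root [..O/XX./..O] d5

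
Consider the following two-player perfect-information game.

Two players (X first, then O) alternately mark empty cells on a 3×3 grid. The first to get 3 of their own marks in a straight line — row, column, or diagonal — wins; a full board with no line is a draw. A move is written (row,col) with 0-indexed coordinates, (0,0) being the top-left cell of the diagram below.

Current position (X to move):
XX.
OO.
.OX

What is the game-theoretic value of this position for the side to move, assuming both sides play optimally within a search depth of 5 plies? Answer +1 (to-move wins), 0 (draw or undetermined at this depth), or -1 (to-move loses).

p1 X@[XX./OO./.OX]: (0,2)[XXX/OO./.OX]+1* (1,2)[XX./OOX/.OX]+0 (2,0)[XX./OO./XOX]-1
p2 O@[XXX/OO./.OX] terminal -1; root [XX./OO./.OX] d5

value(XX./OO./.OX, X) = +1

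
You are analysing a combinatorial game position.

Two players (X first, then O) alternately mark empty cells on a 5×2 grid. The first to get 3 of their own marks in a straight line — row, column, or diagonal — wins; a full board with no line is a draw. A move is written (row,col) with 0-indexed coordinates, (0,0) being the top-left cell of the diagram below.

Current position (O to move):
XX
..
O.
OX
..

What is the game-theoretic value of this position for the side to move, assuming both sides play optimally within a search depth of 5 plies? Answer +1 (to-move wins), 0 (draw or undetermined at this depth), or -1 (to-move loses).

[XX/../O./OX/..] O move#1: (1,0):+1/XX/O./O./OX/..*, (1,1):+1/XX/.O/O./OX/.., (2,1):+1/XX/../OO/OX/.., (4,0):+1/XX/../O./OX/O., (4,1):+1/XX/../O./OX/.O
[XX/O./O./OX/..] end (terminal -1, X#2); searched XX/../O./OX/.. to 5

value(XX/../O./OX/.., O) = +1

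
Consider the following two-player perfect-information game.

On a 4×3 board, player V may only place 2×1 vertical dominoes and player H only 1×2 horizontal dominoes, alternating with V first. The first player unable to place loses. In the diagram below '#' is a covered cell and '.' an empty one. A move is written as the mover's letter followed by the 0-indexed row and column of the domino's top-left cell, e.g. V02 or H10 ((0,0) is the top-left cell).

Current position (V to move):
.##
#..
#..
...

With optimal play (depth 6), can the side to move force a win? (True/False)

[.##/#../#../...] V move#1: V11:+1/.##/##./##./...*, V12:+1/.##/#.#/#.#/..., V21:+1/.##/#../##./.#., V22:+1/.##/#../#.#/..#
[.##/##./##./...] H move#2: H30:-1/.##/##./##./##.*, H31:-1/.##/##./##./.##
[.##/##./##./##.] V move#3: V12:+1/.##/###/###/##.*, V22:+1/.##/##./###/###
[.##/###/###/##.] end (terminal -1, H#4); searched .##/#../#../... to 6

V winning at [.##/#../#../...]: True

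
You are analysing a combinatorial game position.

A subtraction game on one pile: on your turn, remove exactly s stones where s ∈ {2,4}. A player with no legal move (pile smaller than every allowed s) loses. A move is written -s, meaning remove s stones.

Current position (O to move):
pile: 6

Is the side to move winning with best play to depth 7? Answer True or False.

O winning at [6]: False

ply 1, O at 6 | -2=-1→4*; -4=-1→2
ply 2, X at 4 | -2=-1→2; -4=+1→0*
ply 3: 0 is terminal -1 (O); from 6 depth 7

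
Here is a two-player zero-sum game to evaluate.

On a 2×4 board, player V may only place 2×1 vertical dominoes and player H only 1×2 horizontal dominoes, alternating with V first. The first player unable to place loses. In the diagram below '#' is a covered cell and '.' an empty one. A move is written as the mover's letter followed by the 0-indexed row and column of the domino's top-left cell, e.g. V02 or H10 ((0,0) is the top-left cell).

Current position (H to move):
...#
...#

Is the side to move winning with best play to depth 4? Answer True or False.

p1 H@[...#/...#]: H00[##.#/...#]+1* H01[.###/...#]+1 H10[...#/##.#]+1 H11[...#/.###]+1
p2 V@[##.#/...#]: V02[####/..##]-1*
p3 H@[####/..##]: H10[####/####]+1*
p4 V@[####/####] terminal -1; root [...#/...#] d4

H winning at [...#/...#]: True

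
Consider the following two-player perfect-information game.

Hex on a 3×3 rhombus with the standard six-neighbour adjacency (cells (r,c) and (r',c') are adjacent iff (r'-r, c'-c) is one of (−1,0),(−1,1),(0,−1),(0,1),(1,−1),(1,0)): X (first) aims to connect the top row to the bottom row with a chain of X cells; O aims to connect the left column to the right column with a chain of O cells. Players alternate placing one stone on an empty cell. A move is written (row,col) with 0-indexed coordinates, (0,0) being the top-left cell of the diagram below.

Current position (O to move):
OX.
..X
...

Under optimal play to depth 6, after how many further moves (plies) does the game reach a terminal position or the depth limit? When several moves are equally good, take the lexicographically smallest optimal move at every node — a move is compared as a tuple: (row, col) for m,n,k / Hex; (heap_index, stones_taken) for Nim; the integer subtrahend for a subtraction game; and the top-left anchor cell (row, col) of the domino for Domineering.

ply 1, O at OX./..X/... | (0,2)=-1→OXO/..X/...*; (1,0)=-1→OX./O.X/...; (1,1)=-1→OX./.OX/...; (2,0)=-1→OX./..X/O..; (2,1)=-1→OX./..X/.O.; (2,2)=-1→OX./..X/..O
ply 2, X at OXO/..X/... | (1,0)=+1→OXO/X.X/...*; (1,1)=+1→OXO/.XX/...; (2,0)=+1→OXO/..X/X..; (2,1)=-1→OXO/..X/.X.; (2,2)=-1→OXO/..X/..X
ply 3, O at OXO/X.X/... | (1,1)=-1→OXO/XOX/...*; (2,0)=-1→OXO/X.X/O..; (2,1)=-1→OXO/X.X/.O.; (2,2)=-1→OXO/X.X/..O
ply 4, X at OXO/XOX/... | (2,0)=+1→OXO/XOX/X..*; (2,1)=-1→OXO/XOX/.X.; (2,2)=-1→OXO/XOX/..X
ply 5: OXO/XOX/X.. is terminal -1 (O); from OX./..X/... depth 6

PV length from [OX./..X/...]: 4 plies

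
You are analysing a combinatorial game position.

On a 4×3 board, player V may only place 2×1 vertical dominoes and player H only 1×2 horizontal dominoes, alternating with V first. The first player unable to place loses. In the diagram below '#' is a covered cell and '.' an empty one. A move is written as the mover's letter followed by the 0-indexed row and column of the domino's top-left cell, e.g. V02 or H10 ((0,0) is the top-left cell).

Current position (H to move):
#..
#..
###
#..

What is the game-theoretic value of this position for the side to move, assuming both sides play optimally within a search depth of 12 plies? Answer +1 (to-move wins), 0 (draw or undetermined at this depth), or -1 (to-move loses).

[#../#../###/#..] H move#1: H01:+1/###/#../###/#..*, H11:+1/#../###/###/#.., H31:-1/#../#../###/###
[###/#../###/#..] end (terminal -1, V#2); searched #../#../###/#.. to 12

value(#../#../###/#.., H) = +1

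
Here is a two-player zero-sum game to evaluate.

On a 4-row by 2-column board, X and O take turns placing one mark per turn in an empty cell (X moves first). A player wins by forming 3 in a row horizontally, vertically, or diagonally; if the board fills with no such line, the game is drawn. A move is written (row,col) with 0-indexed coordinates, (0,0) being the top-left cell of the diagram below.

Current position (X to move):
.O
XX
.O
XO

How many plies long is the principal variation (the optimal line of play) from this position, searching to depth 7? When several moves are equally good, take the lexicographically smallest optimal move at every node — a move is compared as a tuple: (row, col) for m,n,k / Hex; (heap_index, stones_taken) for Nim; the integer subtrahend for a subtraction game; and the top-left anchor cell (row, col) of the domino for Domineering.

ply 1, X at .O/XX/.O/XO | (0,0)=+0→XO/XX/.O/XO; (2,0)=+1→.O/XX/XO/XO*
ply 2: .O/XX/XO/XO is terminal -1 (O); from .O/XX/.O/XO depth 7

PV length from [.O/XX/.O/XO]: 1 ply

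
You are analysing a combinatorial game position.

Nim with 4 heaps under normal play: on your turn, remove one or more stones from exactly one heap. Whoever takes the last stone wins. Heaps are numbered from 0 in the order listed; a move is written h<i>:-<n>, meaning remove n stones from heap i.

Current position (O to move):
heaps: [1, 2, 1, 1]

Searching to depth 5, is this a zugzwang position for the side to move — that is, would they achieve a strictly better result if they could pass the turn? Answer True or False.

zugzwang((1,2,1,1), O) = False

[(1,2,1,1)] O move#1: h0:-1:-1/(0,2,1,1), h1:-1:+1/(1,1,1,1)*, h1:-2:-1/(1,0,1,1), h2:-1:-1/(1,2,0,1), h3:-1:-1/(1,2,1,0)
[(1,1,1,1)] X move#2: h0:-1:-1/(0,1,1,1)*, h1:-1:-1/(1,0,1,1), h2:-1:-1/(1,1,0,1), h3:-1:-1/(1,1,1,0)
[(0,1,1,1)] O move#3: h1:-1:+1/(0,0,1,1)*, h2:-1:+1/(0,1,0,1), h3:-1:+1/(0,1,1,0)
[(0,0,1,1)] X move#4: h2:-1:-1/(0,0,0,1)*, h3:-1:-1/(0,0,1,0)
[(0,0,0,1)] O move#5: h3:-1:+1/(0,0,0,0)*
[(0,0,0,0)] end (terminal -1, X#6); searched (1,2,1,1) to 5
pass branch (X moves first from the same position):
  | [(1,2,1,1)] X move#1: h0:-1:-1/(0,2,1,1), h1:-1:+1/(1,1,1,1)*, h1:-2:-1/(1,0,1,1), h2:-1:-1/(1,2,0,1), h3:-1:-1/(1,2,1,0)
  | [(1,1,1,1)] O move#2: h0:-1:-1/(0,1,1,1)*, h1:-1:-1/(1,0,1,1), h2:-1:-1/(1,1,0,1), h3:-1:-1/(1,1,1,0)
  | [(0,1,1,1)] X move#3: h1:-1:+1/(0,0,1,1)*, h2:-1:+1/(0,1,0,1), h3:-1:+1/(0,1,1,0)
  | [(0,0,1,1)] O move#4: h2:-1:-1/(0,0,0,1)*, h3:-1:-1/(0,0,1,0)
  | [(0,0,0,1)] X move#5: h3:-1:+1/(0,0,0,0)*
  | [(0,0,0,0)] end (terminal -1, O#6); searched (1,2,1,1) to 5
O moving scores +1; O passing scores -1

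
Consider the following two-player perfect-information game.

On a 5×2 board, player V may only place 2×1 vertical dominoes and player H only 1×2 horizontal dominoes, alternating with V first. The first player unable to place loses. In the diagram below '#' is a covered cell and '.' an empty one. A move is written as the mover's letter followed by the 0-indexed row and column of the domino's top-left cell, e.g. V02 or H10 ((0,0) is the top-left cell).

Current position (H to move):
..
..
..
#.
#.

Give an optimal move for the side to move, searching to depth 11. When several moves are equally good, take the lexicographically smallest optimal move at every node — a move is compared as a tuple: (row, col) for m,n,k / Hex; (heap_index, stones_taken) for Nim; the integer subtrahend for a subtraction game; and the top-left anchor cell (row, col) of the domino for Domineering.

H's best at [../../../#./#.]: H10

ply 1, H at ../../../#./#. | H00=-1→##/../../#./#.; H10=+1→../##/../#./#.*; H20=-1→../../##/#./#.
ply 2, V at ../##/../#./#. | V21=-1→../##/.#/##/#.*; V31=-1→../##/../##/##
ply 3, H at ../##/.#/##/#. | H00=+1→##/##/.#/##/#.*
ply 4: ##/##/.#/##/#. is terminal -1 (V); from ../../../#./#. depth 11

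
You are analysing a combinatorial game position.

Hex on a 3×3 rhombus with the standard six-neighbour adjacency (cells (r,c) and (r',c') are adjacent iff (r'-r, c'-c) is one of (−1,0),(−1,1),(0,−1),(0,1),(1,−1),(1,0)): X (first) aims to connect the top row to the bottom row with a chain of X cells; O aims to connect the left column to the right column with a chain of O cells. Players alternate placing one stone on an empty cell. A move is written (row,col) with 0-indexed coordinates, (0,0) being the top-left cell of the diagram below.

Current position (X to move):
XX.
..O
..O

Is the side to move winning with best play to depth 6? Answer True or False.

p1 X@[XX./..O/..O]: (0,2)[XXX/..O/..O]-1 (1,0)[XX./X.O/..O]-1 (1,1)[XX./.XO/..O]+1* (2,0)[XX./..O/X.O]+1 (2,1)[XX./..O/.XO]-1
p2 O@[XX./.XO/..O]: (0,2)[XXO/.XO/..O]-1* (1,0)[XX./OXO/..O]-1 (2,0)[XX./.XO/O.O]-1 (2,1)[XX./.XO/.OO]-1
p3 X@[XXO/.XO/..O]: (1,0)[XXO/XXO/..O]+1* (2,0)[XXO/.XO/X.O]+1 (2,1)[XXO/.XO/.XO]+1
p4 O@[XXO/XXO/..O]: (2,0)[XXO/XXO/O.O]-1* (2,1)[XXO/XXO/.OO]-1
p5 X@[XXO/XXO/O.O]: (2,1)[XXO/XXO/OXO]+1*
p6 O@[XXO/XXO/OXO] terminal -1; root [XX./..O/..O] d6

X winning at [XX./..O/..O]: True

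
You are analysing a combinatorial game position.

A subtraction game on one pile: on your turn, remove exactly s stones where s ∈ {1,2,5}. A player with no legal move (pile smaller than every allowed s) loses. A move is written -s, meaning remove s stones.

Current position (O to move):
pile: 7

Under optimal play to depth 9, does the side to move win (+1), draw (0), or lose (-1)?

ply 1, O at 7 | -1=+1→6*; -2=-1→5; -5=-1→2
ply 2, X at 6 | -1=-1→5*; -2=-1→4; -5=-1→1
ply 3, O at 5 | -1=-1→4; -2=+1→3*; -5=+1→0
ply 4, X at 3 | -1=-1→2*; -2=-1→1
ply 5, O at 2 | -1=-1→1; -2=+1→0*
ply 6: 0 is terminal -1 (X); from 7 depth 9

value(7, O) = +1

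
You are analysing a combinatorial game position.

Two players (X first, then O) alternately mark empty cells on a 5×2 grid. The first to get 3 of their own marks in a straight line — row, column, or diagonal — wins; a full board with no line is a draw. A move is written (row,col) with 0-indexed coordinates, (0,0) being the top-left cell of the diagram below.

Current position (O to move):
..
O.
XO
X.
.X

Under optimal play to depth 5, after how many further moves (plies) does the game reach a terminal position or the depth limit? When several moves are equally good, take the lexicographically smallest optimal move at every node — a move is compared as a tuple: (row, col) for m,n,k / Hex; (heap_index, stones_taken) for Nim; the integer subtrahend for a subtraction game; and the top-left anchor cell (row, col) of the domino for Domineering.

PV length from [../O./XO/X./.X]: 5 plies

p1 O@[../O./XO/X./.X]: (0,0)[O./O./XO/X./.X]-1 (0,1)[.O/O./XO/X./.X]-1 (1,1)[../OO/XO/X./.X]-1 (3,1)[../O./XO/XO/.X]-1 (4,0)[../O./XO/X./OX]+0*
p2 X@[../O./XO/X./OX]: (0,0)[X./O./XO/X./OX]-1 (0,1)[.X/O./XO/X./OX]+0* (1,1)[../OX/XO/X./OX]+0 (3,1)[../O./XO/XX/OX]+0
p3 O@[.X/O./XO/X./OX]: (0,0)[OX/O./XO/X./OX]+0* (1,1)[.X/OO/XO/X./OX]+0 (3,1)[.X/O./XO/XO/OX]+0
p4 X@[OX/O./XO/X./OX]: (1,1)[OX/OX/XO/X./OX]+0* (3,1)[OX/O./XO/XX/OX]+0
p5 O@[OX/OX/XO/X./OX]: (3,1)[OX/OX/XO/XO/OX]+0*
p6 X@[OX/OX/XO/XO/OX] terminal +0; root [../O./XO/X./.X] d5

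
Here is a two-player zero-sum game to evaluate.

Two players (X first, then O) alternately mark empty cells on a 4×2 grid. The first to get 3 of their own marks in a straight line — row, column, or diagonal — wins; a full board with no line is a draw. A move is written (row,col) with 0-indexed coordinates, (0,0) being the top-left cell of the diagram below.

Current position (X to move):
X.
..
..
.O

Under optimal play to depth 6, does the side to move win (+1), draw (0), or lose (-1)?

[X./../../.O] X move#1: (0,1):+0/XX/../../.O*, (1,0):+0/X./X./../.O, (1,1):+0/X./.X/../.O, (2,0):+0/X./../X./.O, (2,1):+0/X./../.X/.O, (3,0):+0/X./../../XO
[XX/../../.O] O move#2: (1,0):+0/XX/O./../.O*, (1,1):+0/XX/.O/../.O, (2,0):+0/XX/../O./.O, (2,1):+0/XX/../.O/.O, (3,0):+0/XX/../../OO
[XX/O./../.O] X move#3: (1,1):+0/XX/OX/../.O*, (2,0):+0/XX/O./X./.O, (2,1):+0/XX/O./.X/.O, (3,0):+0/XX/O./../XO
[XX/OX/../.O] O move#4: (2,0):-1/XX/OX/O./.O, (2,1):+0/XX/OX/.O/.O*, (3,0):-1/XX/OX/../OO
[XX/OX/.O/.O] X move#5: (2,0):+0/XX/OX/XO/.O*, (3,0):+0/XX/OX/.O/XO
[XX/OX/XO/.O] O move#6: (3,0):+0/XX/OX/XO/OO*
[XX/OX/XO/OO] end (terminal +0, X#7); searched X./../../.O to 6

value(X./../../.O, X) = 0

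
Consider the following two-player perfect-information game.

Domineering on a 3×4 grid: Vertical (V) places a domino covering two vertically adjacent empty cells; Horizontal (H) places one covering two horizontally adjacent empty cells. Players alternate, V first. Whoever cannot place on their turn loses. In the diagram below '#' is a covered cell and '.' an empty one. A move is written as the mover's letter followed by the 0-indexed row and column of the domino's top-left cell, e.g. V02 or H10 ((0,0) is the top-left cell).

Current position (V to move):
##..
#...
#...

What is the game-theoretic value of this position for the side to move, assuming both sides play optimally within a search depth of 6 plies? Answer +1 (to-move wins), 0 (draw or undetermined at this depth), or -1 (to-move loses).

ply 1, V at ##../#.../#... | V02=+1→###./#.#./#...*; V03=-1→##.#/#..#/#...; V11=-1→##../##../##..; V12=+1→##../#.#./#.#.; V13=-1→##../#..#/#..#
ply 2, H at ###./#.#./#... | H21=-1→###./#.#./###.*; H22=-1→###./#.#./#.##
ply 3, V at ###./#.#./###. | V03=+1→####/#.##/###.*; V13=+1→###./#.##/####
ply 4: ####/#.##/###. is terminal -1 (H); from ##../#.../#... depth 6

value(##../#.../#..., V) = +1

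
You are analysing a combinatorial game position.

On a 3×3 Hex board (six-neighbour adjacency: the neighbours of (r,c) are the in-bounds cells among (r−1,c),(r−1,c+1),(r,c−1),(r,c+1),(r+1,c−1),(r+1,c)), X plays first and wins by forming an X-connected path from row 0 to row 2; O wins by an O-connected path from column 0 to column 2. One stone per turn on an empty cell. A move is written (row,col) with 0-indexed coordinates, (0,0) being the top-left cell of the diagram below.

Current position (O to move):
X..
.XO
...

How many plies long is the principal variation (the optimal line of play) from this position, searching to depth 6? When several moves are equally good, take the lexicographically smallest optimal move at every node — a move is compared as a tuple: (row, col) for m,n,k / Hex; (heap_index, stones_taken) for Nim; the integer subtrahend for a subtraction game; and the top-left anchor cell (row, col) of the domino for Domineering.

PV length from [X../.XO/...]: 4 plies

ply 1, O at X../.XO/... | (0,1)=-1→XO./.XO/...*; (0,2)=-1→X.O/.XO/...; (1,0)=-1→X../OXO/...; (2,0)=-1→X../.XO/O..; (2,1)=-1→X../.XO/.O.; (2,2)=-1→X../.XO/..O
ply 2, X at XO./.XO/... | (0,2)=+1→XOX/.XO/...*; (1,0)=+1→XO./XXO/...; (2,0)=+1→XO./.XO/X..; (2,1)=+1→XO./.XO/.X.; (2,2)=+1→XO./.XO/..X
ply 3, O at XOX/.XO/... | (1,0)=-1→XOX/OXO/...*; (2,0)=-1→XOX/.XO/O..; (2,1)=-1→XOX/.XO/.O.; (2,2)=-1→XOX/.XO/..O
ply 4, X at XOX/OXO/... | (2,0)=+1→XOX/OXO/X..*; (2,1)=+1→XOX/OXO/.X.; (2,2)=+1→XOX/OXO/..X
ply 5: XOX/OXO/X.. is terminal -1 (O); from X../.XO/... depth 6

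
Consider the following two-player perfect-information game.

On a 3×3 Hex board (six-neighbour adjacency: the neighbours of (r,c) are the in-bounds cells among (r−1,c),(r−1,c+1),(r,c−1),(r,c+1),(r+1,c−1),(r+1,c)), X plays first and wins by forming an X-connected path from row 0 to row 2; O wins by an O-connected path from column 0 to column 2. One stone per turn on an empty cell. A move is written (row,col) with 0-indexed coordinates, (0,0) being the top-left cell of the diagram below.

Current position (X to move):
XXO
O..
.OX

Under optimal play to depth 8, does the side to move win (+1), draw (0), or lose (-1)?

[XXO/O../.OX] X move#1: (1,1):+1/XXO/OX./.OX*, (1,2):-1/XXO/O.X/.OX, (2,0):-1/XXO/O../XOX
[XXO/OX./.OX] O move#2: (1,2):-1/XXO/OXO/.OX*, (2,0):-1/XXO/OX./OOX
[XXO/OXO/.OX] X move#3: (2,0):+1/XXO/OXO/XOX*
[XXO/OXO/XOX] end (terminal -1, O#4); searched XXO/O../.OX to 8

value(XXO/O../.OX, X) = +1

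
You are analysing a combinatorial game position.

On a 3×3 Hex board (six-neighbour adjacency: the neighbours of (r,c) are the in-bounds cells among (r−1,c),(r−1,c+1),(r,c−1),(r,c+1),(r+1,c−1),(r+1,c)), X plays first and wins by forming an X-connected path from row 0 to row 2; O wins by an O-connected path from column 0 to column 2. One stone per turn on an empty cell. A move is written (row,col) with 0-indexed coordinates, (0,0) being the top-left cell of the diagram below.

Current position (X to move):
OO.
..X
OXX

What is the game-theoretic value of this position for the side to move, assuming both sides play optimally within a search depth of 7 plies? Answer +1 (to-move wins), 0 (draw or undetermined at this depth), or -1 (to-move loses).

value(OO./..X/OXX, X) = +1

ply 1, X at OO./..X/OXX | (0,2)=+1→OOX/..X/OXX*; (1,0)=-1→OO./X.X/OXX; (1,1)=-1→OO./.XX/OXX
ply 2: OOX/..X/OXX is terminal -1 (O); from OO./..X/OXX depth 7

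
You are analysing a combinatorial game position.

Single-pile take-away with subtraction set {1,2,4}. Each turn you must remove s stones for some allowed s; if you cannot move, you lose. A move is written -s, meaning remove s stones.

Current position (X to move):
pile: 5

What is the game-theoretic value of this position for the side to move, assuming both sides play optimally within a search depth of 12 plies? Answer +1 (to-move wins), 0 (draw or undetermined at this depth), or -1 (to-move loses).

value(5, X) = +1

[5] X move#1: -1:-1/4, -2:+1/3*, -4:-1/1
[3] O move#2: -1:-1/2*, -2:-1/1
[2] X move#3: -1:-1/1, -2:+1/0*
[0] end (terminal -1, O#4); searched 5 to 12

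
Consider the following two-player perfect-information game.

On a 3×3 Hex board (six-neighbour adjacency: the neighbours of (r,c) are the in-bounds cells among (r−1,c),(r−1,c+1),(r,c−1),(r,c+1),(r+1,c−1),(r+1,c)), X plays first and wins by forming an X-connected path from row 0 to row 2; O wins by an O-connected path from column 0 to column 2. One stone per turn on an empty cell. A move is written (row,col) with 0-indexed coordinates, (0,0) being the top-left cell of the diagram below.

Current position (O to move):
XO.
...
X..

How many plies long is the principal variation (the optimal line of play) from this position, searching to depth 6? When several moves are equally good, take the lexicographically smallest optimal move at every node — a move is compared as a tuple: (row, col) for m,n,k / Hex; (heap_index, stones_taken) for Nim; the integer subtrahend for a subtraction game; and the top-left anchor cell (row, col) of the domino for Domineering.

PV length from [XO./.../X..]: 2 plies

ply 1, O at XO./.../X.. | (0,2)=-1→XOO/.../X..*; (1,0)=-1→XO./O../X..; (1,1)=-1→XO./.O./X..; (1,2)=-1→XO./..O/X..; (2,1)=-1→XO./.../XO.; (2,2)=-1→XO./.../X.O
ply 2, X at XOO/.../X.. | (1,0)=+1→XOO/X../X..*; (1,1)=-1→XOO/.X./X..; (1,2)=-1→XOO/..X/X..; (2,1)=-1→XOO/.../XX.; (2,2)=-1→XOO/.../X.X
ply 3: XOO/X../X.. is terminal -1 (O); from XO./.../X.. depth 6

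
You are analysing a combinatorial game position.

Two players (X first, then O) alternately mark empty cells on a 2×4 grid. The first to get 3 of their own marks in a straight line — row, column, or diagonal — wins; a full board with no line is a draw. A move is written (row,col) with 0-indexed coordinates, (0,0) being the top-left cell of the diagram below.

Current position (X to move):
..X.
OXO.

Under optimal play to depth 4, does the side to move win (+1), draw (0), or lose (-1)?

ply 1, X at ..X./OXO. | (0,0)=+0→X.X./OXO.; (0,1)=+1→.XX./OXO.*; (0,3)=+0→..XX/OXO.; (1,3)=+0→..X./OXOX
ply 2, O at .XX./OXO. | (0,0)=-1→OXX./OXO.*; (0,3)=-1→.XXO/OXO.; (1,3)=-1→.XX./OXOO
ply 3, X at OXX./OXO. | (0,3)=+1→OXXX/OXO.*; (1,3)=+0→OXX./OXOX
ply 4: OXXX/OXO. is terminal -1 (O); from ..X./OXO. depth 4

value(..X./OXO., X) = +1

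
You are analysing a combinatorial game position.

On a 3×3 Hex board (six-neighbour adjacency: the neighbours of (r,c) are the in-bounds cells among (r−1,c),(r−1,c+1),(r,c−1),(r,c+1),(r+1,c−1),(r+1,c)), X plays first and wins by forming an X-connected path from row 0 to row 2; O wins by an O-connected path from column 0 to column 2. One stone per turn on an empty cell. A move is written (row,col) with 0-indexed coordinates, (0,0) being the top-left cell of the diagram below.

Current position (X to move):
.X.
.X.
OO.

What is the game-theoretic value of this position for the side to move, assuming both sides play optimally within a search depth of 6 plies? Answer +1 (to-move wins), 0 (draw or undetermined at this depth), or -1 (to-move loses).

[.X./.X./OO.] X move#1: (0,0):-1/XX./.X./OO.*, (0,2):-1/.XX/.X./OO., (1,0):-1/.X./XX./OO., (1,2):-1/.X./.XX/OO., (2,2):-1/.X./.X./OOX
[XX./.X./OO.] O move#2: (0,2):+1/XXO/.X./OO.*, (1,0):+1/XX./OX./OO., (1,2):+1/XX./.XO/OO., (2,2):+1/XX./.X./OOO
[XXO/.X./OO.] X move#3: (1,0):-1/XXO/XX./OO.*, (1,2):-1/XXO/.XX/OO., (2,2):-1/XXO/.X./OOX
[XXO/XX./OO.] O move#4: (1,2):+1/XXO/XXO/OO.*, (2,2):+1/XXO/XX./OOO
[XXO/XXO/OO.] end (terminal -1, X#5); searched .X./.X./OO. to 6

value(.X./.X./OO., X) = -1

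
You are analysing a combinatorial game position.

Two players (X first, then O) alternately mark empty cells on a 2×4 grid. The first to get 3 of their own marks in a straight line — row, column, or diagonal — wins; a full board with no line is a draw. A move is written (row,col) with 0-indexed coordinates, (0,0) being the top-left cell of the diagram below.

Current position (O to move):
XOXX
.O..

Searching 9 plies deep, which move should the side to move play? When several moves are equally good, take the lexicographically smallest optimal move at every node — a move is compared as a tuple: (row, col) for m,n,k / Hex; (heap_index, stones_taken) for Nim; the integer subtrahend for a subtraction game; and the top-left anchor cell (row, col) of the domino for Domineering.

[XOXX/.O..] O move#1: (1,0):+0/XOXX/OO.., (1,2):+1/XOXX/.OO.*, (1,3):+0/XOXX/.O.O
[XOXX/.OO.] X move#2: (1,0):-1/XOXX/XOO.*, (1,3):-1/XOXX/.OOX
[XOXX/XOO.] O move#3: (1,3):+1/XOXX/XOOO*
[XOXX/XOOO] end (terminal -1, X#4); searched XOXX/.O.. to 9

O's best at [XOXX/.O..]: (1,2)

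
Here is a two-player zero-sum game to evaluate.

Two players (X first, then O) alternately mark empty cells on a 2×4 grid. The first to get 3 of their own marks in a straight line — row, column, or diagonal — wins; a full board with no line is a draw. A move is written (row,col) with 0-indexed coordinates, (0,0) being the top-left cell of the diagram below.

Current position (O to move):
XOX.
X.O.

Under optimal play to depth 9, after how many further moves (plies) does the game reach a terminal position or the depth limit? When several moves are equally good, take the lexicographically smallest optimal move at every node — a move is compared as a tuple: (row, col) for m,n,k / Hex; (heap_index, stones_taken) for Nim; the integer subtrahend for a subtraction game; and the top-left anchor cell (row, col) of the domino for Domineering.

[XOX./X.O.] O move#1: (0,3):+0/XOXO/X.O.*, (1,1):+0/XOX./XOO., (1,3):+0/XOX./X.OO
[XOXO/X.O.] X move#2: (1,1):+0/XOXO/XXO.*, (1,3):+0/XOXO/X.OX
[XOXO/XXO.] O move#3: (1,3):+0/XOXO/XXOO*
[XOXO/XXOO] end (terminal +0, X#4); searched XOX./X.O. to 9

PV length from [XOX./X.O.]: 3 plies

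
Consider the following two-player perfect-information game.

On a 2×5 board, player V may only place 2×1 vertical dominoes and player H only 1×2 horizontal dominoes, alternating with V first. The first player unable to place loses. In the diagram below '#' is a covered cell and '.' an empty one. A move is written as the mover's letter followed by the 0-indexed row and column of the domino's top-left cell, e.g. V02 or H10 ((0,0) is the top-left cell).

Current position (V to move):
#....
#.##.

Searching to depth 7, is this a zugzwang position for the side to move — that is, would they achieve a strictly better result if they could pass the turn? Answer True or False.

[#..../#.##.] V move#1: V01:-1/##.../####.*, V04:-1/#...#/#.###
[##.../####.] H move#2: H02:-1/####./####., H03:+1/##.##/####.*
[##.##/####.] end (terminal -1, V#3); searched #..../#.##. to 7
if V skipped the turn, H would face:
~ [#..../#.##.] H move#1: H01:-1/###../#.##.*, H02:-1/#.##./#.##., H03:-1/#..##/#.##.
~ [###../#.##.] V move#2: V04:+1/###.#/#.###*
~ [###.#/#.###] end (terminal -1, H#3); searched #..../#.##. to 7
compare (V): move=-1 vs pass=+1

zugzwang(#..../#.##., V) = True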